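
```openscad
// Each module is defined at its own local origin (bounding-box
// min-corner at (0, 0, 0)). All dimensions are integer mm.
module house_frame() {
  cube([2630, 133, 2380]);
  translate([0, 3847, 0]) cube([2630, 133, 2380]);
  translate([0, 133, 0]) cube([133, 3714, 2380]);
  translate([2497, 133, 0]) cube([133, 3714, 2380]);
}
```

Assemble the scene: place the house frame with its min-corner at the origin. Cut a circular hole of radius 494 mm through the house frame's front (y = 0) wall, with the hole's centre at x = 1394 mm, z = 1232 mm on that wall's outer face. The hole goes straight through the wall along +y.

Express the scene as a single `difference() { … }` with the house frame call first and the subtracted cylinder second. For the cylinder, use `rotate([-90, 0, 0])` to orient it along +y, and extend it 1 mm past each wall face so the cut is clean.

difference() {
  house_frame();
  translate([1394, -1, 1232]) rotate([-90, 0, 0]) cylinder(h = 135, r = 494);
}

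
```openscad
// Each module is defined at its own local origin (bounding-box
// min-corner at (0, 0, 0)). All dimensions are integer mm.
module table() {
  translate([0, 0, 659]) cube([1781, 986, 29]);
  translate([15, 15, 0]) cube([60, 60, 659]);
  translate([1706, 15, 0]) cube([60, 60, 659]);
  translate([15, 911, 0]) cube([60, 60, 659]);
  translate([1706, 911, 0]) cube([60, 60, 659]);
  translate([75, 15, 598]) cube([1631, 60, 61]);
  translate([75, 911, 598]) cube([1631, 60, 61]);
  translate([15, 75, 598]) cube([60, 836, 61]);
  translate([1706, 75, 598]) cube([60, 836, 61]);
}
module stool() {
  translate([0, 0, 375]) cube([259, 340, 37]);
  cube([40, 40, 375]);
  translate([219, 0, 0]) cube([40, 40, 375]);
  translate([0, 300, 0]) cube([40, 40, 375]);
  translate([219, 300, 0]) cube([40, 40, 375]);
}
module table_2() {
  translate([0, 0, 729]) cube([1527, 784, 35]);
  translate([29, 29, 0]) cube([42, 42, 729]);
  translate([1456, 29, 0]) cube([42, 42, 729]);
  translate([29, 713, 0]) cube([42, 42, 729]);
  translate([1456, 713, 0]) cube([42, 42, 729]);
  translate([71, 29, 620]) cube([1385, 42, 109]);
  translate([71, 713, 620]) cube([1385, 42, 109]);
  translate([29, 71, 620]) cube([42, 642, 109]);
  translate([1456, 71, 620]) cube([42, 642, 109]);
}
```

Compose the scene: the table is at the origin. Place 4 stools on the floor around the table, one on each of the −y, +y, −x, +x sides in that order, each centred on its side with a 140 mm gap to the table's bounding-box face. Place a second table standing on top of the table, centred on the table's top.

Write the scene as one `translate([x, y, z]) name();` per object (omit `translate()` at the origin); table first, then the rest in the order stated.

table();
translate([761, -480, 0]) stool();
translate([761, 1126, 0]) stool();
translate([-399, 323, 0]) stool();
translate([1921, 323, 0]) stool();
translate([127, 101, 688]) table_2();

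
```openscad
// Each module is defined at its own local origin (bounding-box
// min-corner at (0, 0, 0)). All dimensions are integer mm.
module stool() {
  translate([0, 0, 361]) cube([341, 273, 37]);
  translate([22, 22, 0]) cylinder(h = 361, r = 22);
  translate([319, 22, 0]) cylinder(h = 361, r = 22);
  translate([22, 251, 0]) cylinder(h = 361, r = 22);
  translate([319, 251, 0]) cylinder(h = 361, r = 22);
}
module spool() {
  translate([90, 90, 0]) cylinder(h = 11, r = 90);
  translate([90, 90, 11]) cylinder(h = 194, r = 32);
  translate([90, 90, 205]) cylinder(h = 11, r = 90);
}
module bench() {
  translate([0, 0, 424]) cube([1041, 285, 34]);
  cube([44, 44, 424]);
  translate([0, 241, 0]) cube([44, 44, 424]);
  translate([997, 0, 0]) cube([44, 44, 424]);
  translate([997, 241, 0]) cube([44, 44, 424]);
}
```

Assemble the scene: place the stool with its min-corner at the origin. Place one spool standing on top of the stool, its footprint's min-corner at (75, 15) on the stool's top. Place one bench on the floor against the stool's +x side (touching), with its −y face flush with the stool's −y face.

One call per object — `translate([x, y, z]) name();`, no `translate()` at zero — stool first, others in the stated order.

stool();
translate([75, 15, 398]) spool();
translate([341, 0, 0]) bench();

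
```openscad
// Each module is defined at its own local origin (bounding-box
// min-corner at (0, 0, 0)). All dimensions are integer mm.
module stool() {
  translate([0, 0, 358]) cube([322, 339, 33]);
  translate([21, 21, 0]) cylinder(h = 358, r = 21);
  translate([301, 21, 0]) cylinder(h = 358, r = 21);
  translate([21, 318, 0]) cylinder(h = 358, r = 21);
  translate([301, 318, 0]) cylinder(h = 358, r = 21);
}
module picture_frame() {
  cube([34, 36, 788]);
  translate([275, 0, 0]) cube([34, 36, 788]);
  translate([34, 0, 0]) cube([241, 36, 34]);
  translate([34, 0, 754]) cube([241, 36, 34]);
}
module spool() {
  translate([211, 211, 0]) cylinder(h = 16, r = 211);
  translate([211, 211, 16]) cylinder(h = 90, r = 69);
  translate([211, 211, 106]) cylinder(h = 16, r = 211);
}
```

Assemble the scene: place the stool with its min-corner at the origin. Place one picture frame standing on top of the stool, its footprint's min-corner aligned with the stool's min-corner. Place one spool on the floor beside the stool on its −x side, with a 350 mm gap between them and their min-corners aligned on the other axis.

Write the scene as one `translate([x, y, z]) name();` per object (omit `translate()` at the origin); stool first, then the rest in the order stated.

stool();
translate([0, 0, 391]) picture_frame();
translate([-772, 0, 0]) spool();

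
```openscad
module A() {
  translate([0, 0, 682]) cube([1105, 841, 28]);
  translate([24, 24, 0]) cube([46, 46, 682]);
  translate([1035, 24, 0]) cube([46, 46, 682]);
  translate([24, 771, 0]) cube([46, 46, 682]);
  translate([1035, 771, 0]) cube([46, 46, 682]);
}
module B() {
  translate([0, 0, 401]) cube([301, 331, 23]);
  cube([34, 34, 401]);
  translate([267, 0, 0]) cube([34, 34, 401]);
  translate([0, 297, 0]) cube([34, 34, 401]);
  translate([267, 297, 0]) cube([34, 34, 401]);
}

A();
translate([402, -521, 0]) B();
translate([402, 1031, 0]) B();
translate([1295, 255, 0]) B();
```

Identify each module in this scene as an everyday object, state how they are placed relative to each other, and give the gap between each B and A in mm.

A is a table. B is a stool. Three stools sit around the table at the −y, +y, +x sides. The gap between each stool and the table is 190 mm.

Each stool's nearest face is 190 mm from the table's bounding box.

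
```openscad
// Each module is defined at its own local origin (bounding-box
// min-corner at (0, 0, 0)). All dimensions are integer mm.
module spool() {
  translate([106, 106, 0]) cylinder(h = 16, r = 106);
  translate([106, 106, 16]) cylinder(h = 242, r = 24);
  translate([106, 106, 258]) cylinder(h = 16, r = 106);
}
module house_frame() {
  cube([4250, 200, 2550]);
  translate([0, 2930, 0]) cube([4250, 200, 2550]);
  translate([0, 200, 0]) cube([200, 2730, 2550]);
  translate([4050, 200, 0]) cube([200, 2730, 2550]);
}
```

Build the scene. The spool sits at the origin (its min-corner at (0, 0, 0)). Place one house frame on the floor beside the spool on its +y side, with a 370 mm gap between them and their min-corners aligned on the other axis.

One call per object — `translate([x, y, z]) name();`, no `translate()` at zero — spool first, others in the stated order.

spool();
translate([0, 582, 0]) house_frame();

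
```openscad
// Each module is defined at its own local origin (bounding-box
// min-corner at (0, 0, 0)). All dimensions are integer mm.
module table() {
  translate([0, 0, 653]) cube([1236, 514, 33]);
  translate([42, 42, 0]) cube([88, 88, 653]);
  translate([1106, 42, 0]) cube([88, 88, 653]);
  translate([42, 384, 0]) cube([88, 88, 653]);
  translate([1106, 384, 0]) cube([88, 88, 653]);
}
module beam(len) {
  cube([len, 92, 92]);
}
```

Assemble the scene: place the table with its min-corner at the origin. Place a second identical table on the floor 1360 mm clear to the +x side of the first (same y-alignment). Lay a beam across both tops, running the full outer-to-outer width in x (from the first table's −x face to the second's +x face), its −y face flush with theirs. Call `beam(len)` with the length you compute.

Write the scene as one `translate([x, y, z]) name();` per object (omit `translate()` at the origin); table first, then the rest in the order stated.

table();
translate([2596, 0, 0]) table();
translate([0, 0, 686]) beam(3832);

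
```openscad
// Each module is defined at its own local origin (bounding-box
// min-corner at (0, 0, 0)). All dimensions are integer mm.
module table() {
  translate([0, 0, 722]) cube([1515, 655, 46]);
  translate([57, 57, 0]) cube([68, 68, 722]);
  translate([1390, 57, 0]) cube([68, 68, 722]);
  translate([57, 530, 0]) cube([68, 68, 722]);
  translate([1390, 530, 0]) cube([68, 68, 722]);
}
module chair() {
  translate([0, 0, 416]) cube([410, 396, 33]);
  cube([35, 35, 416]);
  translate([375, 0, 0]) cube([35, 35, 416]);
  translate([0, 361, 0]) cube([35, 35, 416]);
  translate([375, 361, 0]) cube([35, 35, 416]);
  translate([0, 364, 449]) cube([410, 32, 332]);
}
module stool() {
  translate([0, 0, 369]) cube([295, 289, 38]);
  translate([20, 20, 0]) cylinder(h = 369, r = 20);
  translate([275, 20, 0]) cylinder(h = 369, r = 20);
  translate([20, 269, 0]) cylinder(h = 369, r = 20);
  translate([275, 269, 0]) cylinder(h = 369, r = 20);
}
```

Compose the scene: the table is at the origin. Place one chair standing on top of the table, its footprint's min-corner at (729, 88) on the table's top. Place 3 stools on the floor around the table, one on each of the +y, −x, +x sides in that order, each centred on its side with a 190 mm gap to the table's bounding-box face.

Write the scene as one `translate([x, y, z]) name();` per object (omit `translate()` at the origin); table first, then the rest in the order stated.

table();
translate([729, 88, 768]) chair();
translate([610, 845, 0]) stool();
translate([-485, 183, 0]) stool();
translate([1705, 183, 0]) stool();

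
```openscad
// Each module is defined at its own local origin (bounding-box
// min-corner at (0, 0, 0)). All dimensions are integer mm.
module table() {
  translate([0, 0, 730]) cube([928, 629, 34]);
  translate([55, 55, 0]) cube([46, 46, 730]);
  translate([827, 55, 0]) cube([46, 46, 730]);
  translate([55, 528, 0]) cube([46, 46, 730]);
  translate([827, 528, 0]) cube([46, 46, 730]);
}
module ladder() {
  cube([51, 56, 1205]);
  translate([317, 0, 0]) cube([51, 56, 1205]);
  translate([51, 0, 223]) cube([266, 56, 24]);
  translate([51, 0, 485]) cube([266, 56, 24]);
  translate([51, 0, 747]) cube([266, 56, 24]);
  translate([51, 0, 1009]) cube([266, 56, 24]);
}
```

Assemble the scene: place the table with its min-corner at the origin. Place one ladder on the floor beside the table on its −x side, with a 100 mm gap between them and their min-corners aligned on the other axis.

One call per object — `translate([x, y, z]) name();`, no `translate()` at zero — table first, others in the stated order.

table();
translate([-468, 0, 0]) ladder();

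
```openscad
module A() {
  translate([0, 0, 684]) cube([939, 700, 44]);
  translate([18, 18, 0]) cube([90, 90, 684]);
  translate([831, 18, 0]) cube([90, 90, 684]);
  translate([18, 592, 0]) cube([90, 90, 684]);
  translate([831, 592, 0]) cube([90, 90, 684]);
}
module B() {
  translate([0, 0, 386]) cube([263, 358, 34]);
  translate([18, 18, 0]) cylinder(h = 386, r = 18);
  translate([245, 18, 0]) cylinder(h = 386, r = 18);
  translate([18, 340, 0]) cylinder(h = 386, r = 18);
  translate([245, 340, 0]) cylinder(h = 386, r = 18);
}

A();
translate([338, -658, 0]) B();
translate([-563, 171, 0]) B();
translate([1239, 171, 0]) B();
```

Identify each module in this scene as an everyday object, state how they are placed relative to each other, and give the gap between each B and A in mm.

Each stool's nearest face is 300 mm from the table's bounding box.

A is a table. B is a stool. Three stools sit around the table at the −y, −x, +x sides. The gap between each stool and the table is 300 mm.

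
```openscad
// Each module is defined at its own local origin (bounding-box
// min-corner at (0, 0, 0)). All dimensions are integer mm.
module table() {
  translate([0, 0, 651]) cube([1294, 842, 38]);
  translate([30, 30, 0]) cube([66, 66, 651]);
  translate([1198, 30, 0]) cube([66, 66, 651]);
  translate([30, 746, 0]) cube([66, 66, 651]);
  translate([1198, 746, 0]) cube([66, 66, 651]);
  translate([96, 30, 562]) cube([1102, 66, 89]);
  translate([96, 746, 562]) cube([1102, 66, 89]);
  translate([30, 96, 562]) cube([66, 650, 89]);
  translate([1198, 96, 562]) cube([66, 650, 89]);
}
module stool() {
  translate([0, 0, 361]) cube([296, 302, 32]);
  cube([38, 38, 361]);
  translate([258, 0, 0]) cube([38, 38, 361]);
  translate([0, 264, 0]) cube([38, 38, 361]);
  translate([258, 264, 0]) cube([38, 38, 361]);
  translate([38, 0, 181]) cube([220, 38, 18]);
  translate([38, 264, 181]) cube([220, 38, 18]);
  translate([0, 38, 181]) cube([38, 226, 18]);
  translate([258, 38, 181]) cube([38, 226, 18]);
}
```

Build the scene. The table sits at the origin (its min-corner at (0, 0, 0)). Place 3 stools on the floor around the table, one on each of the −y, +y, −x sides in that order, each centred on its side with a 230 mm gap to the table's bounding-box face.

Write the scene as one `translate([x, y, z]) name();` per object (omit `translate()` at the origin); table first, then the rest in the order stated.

table();
translate([499, -532, 0]) stool();
translate([499, 1072, 0]) stool();
translate([-526, 270, 0]) stool();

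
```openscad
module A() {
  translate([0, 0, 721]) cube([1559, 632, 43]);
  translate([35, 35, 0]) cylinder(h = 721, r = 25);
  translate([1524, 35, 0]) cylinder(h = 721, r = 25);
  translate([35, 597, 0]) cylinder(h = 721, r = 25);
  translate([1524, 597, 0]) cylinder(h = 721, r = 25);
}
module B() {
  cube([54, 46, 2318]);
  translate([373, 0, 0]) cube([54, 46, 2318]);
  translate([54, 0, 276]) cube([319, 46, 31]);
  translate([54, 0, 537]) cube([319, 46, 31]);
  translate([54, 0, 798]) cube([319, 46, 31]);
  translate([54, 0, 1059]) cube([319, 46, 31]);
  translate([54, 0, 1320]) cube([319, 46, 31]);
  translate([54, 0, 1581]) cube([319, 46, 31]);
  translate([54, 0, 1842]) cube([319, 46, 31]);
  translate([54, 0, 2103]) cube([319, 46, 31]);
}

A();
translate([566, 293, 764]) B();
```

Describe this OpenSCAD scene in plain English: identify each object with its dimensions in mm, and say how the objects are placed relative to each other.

A is a rectangular dining table. The top is 1559×632×43 mm with its upper surface at z = 764 mm. It stands on four round legs of 50 mm diameter, each leg's bounding box inset 10 mm from the nearest pair of top edges, running from the floor to the underside of the top.

B is a straight ladder. Two 54×46 mm vertical rails, 2318 mm tall, stand 427 mm apart (outside-to-outside) with their front faces coplanar on the −y side. 8 rungs, each 46 mm deep and 31 mm tall, span between the inner faces of the rails, front faces flush with the rails. The lowest rung's underside is at z = 276 mm and rungs are spaced 261 mm apart (underside to underside).

The ladder is on top of the table, centred.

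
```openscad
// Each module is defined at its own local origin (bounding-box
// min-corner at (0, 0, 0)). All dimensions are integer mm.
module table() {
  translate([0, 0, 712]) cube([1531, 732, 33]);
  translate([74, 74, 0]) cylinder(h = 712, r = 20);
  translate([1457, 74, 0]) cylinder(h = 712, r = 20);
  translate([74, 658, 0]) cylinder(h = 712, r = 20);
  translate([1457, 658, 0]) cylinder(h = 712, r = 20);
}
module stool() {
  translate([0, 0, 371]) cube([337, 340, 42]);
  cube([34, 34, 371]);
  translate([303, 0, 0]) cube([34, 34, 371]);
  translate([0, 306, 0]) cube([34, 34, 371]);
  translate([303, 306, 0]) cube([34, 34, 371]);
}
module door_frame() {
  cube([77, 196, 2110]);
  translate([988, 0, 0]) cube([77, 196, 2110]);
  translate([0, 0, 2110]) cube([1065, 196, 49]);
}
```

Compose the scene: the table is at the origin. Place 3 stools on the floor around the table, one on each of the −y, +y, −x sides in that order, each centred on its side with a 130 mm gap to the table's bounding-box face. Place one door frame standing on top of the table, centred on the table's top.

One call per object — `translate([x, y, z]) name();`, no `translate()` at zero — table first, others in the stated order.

table();
translate([597, -470, 0]) stool();
translate([597, 862, 0]) stool();
translate([-467, 196, 0]) stool();
translate([233, 268, 745]) door_frame();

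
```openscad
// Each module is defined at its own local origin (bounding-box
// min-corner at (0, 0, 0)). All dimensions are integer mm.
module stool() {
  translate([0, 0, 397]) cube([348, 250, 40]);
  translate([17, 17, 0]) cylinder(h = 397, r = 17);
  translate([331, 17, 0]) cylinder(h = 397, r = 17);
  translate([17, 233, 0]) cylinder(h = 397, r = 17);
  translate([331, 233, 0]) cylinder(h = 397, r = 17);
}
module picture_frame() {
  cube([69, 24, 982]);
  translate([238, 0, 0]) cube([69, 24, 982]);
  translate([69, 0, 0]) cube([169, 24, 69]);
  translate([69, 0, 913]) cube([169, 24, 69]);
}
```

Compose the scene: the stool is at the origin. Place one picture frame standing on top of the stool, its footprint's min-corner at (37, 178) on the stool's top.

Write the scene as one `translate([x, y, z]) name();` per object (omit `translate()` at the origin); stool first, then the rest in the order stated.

stool();
translate([37, 178, 437]) picture_frame();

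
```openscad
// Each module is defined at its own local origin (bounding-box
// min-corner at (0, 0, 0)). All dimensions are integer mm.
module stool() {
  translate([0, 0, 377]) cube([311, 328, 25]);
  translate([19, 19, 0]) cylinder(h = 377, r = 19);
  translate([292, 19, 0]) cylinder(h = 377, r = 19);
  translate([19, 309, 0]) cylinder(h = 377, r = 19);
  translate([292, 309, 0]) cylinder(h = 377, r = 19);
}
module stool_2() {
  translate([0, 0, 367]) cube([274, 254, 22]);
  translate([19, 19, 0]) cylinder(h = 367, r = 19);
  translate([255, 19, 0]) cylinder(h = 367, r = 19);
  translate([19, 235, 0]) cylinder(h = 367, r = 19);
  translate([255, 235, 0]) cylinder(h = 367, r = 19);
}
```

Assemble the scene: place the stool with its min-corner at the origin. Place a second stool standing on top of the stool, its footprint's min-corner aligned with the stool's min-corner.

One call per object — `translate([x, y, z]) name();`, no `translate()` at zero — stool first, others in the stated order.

stool();
translate([0, 0, 402]) stool_2();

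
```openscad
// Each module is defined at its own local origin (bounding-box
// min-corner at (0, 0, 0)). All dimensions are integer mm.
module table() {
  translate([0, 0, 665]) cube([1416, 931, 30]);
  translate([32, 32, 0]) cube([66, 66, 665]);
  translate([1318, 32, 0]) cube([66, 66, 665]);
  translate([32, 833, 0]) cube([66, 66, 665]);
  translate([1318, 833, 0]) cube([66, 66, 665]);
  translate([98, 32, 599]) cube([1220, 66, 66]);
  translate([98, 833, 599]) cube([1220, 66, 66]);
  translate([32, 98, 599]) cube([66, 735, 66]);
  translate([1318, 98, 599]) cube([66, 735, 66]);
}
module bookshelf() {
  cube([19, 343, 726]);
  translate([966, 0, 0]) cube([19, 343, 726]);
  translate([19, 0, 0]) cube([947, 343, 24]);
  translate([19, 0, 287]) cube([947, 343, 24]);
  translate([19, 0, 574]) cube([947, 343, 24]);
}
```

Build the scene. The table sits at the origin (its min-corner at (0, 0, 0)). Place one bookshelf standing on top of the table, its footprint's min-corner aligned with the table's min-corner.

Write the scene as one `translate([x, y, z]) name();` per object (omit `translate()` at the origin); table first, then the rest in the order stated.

table();
translate([0, 0, 695]) bookshelf();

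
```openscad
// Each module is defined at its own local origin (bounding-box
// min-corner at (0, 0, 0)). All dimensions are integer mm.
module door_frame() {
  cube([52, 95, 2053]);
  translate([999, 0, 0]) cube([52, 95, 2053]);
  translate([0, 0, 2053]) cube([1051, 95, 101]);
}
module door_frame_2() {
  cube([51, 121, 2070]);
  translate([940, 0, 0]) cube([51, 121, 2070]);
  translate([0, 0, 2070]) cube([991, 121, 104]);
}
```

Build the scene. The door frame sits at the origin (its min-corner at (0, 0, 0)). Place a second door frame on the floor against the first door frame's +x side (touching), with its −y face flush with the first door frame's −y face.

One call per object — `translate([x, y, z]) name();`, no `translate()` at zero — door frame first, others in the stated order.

door_frame();
translate([1051, 0, 0]) door_frame_2();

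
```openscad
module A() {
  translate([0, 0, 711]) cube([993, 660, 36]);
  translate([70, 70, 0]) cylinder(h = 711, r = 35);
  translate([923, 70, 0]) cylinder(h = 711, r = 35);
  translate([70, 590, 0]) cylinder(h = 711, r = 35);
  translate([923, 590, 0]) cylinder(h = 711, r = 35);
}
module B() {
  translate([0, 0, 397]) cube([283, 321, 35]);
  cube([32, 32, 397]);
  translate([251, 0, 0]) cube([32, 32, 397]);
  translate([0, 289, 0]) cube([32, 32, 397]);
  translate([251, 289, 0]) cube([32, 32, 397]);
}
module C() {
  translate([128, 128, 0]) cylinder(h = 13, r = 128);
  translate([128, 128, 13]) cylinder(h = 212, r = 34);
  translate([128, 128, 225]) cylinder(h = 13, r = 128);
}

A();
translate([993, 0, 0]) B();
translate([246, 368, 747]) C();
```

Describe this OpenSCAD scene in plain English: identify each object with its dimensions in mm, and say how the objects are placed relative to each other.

A is a table with a 993×660 mm rectangular top, 36 mm thick, top surface at z = 747 mm, supported by four round legs of 70 mm diameter, each leg's bounding box inset 35 mm from the nearest pair of top edges, running from the floor.

B is a four-legged stool. The seat is a 283×321×35 mm slab whose top surface is at z = 432 mm; four square legs, each 32×32 mm in cross-section, run from the floor (z = 0) to the underside of the seat, each flush with a corner of the seat.

C is a spool: two coaxial disc flanges of radius 128 mm and thickness 13 mm, joined by a core cylinder of radius 34 mm and height 212 mm. The lower flange rests on z = 0 and the three cylinders share a vertical axis.

The stool is against the table's +x side, with their −y faces flush. The spool is on top of the table.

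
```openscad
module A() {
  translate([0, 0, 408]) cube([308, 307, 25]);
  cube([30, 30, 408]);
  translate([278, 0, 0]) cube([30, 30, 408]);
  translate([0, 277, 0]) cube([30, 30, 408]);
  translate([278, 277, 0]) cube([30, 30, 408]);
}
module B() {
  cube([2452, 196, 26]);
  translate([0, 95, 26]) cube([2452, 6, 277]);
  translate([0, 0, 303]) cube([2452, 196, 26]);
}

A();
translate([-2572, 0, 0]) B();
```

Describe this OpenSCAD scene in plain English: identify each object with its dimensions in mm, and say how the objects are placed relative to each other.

A is a four-legged stool. The seat is 308×307 mm, 25 mm thick, top at z = 433 mm. It stands on four square legs, each 30×30 mm in cross-section, from z = 0 to the seat underside, each flush with a corner of the seat.

B is an I-beam lying along x, 2452 mm long. Overall section height 329 mm. Two flanges 196 mm wide (y) and 26 mm thick, one on the floor and one at the top; a web 6 mm thick runs between them, centred on the flange width.

The I-beam is on the floor beside the stool on its −x side.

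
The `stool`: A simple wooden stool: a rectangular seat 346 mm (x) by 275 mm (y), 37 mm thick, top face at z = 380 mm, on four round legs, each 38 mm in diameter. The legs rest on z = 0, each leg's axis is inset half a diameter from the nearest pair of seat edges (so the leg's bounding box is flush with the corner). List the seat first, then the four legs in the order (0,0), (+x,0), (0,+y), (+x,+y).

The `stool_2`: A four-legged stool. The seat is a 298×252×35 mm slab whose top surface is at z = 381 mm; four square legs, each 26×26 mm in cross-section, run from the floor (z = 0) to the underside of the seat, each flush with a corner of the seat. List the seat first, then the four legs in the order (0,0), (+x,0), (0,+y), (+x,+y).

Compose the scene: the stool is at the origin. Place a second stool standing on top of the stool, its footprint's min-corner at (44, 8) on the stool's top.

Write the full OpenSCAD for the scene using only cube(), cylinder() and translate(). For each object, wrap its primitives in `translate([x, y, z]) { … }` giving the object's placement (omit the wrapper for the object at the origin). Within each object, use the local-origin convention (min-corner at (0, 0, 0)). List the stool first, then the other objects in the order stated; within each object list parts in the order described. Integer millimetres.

translate([0, 0, 343]) cube([346, 275, 37]);
translate([19, 19, 0]) cylinder(h = 343, r = 19);
translate([327, 19, 0]) cylinder(h = 343, r = 19);
translate([19, 256, 0]) cylinder(h = 343, r = 19);
translate([327, 256, 0]) cylinder(h = 343, r = 19);
translate([44, 8, 380]) {
  translate([0, 0, 346]) cube([298, 252, 35]);
  cube([26, 26, 346]);
  translate([272, 0, 0]) cube([26, 26, 346]);
  translate([0, 226, 0]) cube([26, 26, 346]);
  translate([272, 226, 0]) cube([26, 26, 346]);
}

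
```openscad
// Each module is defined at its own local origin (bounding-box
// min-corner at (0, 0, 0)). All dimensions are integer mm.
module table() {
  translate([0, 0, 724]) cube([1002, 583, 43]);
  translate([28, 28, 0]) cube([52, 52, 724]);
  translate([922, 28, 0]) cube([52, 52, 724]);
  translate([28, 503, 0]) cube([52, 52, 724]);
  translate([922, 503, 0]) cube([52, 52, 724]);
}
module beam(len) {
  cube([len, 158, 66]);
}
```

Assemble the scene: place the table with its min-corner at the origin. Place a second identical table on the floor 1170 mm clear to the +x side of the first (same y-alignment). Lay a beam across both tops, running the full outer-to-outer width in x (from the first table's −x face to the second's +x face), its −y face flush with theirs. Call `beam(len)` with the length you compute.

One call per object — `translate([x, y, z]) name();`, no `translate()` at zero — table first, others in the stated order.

table();
translate([2172, 0, 0]) table();
translate([0, 0, 767]) beam(3174);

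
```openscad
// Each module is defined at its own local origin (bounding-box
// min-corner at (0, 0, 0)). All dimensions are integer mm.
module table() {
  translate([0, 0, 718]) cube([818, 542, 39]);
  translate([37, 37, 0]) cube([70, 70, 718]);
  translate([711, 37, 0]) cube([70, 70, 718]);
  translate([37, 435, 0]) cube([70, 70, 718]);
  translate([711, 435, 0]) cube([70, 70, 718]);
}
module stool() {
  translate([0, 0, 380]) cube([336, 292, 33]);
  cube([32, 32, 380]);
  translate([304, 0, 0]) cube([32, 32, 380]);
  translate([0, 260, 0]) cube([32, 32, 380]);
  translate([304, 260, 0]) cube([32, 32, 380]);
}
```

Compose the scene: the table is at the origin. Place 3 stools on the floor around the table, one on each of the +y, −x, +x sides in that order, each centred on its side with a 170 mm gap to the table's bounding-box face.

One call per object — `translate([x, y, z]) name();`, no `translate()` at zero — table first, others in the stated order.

table();
translate([241, 712, 0]) stool();
translate([-506, 125, 0]) stool();
translate([988, 125, 0]) stool();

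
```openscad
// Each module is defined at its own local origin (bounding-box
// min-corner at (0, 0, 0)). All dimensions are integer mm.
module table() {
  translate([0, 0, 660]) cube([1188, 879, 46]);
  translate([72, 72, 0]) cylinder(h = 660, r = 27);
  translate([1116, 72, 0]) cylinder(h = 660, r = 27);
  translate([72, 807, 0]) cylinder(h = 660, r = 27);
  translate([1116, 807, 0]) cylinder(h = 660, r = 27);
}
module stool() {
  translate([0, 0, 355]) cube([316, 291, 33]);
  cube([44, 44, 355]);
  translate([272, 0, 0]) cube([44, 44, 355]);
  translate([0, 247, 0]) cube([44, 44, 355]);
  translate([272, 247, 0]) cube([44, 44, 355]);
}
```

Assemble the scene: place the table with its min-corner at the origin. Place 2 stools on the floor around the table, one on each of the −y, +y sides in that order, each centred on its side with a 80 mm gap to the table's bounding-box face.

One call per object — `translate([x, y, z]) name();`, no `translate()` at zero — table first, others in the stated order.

table();
translate([436, -371, 0]) stool();
translate([436, 959, 0]) stool();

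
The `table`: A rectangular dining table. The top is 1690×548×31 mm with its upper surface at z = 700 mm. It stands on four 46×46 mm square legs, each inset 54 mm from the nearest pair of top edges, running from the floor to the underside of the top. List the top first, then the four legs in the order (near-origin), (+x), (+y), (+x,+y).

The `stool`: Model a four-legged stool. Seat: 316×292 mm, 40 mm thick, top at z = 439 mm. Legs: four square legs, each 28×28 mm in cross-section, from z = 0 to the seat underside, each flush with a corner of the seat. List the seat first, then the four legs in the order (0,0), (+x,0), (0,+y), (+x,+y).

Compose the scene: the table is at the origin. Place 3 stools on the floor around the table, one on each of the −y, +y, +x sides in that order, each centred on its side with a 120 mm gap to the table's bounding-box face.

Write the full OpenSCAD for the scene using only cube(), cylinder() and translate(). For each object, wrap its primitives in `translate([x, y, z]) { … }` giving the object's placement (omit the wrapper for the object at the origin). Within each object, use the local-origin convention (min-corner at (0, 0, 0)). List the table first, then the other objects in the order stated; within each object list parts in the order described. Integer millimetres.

translate([0, 0, 669]) cube([1690, 548, 31]);
translate([54, 54, 0]) cube([46, 46, 669]);
translate([1590, 54, 0]) cube([46, 46, 669]);
translate([54, 448, 0]) cube([46, 46, 669]);
translate([1590, 448, 0]) cube([46, 46, 669]);
translate([687, -412, 0]) {
  translate([0, 0, 399]) cube([316, 292, 40]);
  cube([28, 28, 399]);
  translate([288, 0, 0]) cube([28, 28, 399]);
  translate([0, 264, 0]) cube([28, 28, 399]);
  translate([288, 264, 0]) cube([28, 28, 399]);
}
translate([687, 668, 0]) {
  translate([0, 0, 399]) cube([316, 292, 40]);
  cube([28, 28, 399]);
  translate([288, 0, 0]) cube([28, 28, 399]);
  translate([0, 264, 0]) cube([28, 28, 399]);
  translate([288, 264, 0]) cube([28, 28, 399]);
}
translate([1810, 128, 0]) {
  translate([0, 0, 399]) cube([316, 292, 40]);
  cube([28, 28, 399]);
  translate([288, 0, 0]) cube([28, 28, 399]);
  translate([0, 264, 0]) cube([28, 28, 399]);
  translate([288, 264, 0]) cube([28, 28, 399]);
}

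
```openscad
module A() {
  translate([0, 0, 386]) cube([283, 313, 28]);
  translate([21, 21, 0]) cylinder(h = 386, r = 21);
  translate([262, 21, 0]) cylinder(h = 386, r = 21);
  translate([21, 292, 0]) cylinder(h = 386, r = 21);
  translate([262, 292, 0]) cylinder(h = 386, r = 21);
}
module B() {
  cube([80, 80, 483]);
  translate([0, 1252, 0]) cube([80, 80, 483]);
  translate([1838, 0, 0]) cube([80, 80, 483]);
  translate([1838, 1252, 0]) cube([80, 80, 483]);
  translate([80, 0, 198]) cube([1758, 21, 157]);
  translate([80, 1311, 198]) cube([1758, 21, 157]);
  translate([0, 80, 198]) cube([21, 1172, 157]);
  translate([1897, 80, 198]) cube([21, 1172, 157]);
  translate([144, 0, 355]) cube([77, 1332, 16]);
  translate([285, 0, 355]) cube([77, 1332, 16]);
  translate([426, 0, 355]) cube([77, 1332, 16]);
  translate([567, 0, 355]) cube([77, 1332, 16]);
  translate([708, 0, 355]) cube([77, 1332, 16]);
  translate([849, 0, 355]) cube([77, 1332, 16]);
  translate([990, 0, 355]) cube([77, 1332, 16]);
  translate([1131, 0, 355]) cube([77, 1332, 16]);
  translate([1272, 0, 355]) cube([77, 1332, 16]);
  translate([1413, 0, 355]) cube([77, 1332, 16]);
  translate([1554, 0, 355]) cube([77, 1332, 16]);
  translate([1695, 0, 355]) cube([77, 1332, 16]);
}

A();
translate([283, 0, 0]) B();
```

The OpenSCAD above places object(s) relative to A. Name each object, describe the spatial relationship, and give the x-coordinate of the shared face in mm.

The stool's +x face and the bed frame's −x face are both at x = 283 mm.

A is a stool. B is a bed frame. The bed frame is against the stool's +x side, with their −y faces flush. The x-coordinate of the shared face is 283 mm.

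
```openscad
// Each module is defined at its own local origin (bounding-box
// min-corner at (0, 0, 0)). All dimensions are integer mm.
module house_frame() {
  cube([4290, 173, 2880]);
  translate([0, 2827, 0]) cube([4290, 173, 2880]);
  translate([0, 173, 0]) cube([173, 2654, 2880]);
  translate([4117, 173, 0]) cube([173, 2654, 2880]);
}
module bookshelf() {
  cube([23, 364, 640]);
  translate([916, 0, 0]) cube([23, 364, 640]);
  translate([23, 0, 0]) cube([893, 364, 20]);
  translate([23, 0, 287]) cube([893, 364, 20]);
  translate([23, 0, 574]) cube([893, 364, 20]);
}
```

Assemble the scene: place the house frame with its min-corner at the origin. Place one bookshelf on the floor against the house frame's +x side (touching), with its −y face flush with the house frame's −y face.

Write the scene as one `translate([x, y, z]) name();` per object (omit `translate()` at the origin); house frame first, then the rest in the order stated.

house_frame();
translate([4290, 0, 0]) bookshelf();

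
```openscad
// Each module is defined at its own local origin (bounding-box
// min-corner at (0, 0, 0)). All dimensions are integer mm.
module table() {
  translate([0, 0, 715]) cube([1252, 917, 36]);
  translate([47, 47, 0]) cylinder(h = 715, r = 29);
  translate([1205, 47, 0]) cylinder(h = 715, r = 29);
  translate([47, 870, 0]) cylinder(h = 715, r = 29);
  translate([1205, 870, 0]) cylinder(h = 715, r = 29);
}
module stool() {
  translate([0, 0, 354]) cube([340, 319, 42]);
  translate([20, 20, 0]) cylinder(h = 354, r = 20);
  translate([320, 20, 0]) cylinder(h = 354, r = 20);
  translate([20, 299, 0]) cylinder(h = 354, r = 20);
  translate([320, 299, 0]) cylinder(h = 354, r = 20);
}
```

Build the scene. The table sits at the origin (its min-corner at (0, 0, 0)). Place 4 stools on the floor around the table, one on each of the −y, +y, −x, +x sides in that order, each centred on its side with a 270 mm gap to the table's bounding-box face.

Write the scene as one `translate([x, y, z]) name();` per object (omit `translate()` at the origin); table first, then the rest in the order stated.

table();
translate([456, -589, 0]) stool();
translate([456, 1187, 0]) stool();
translate([-610, 299, 0]) stool();
translate([1522, 299, 0]) stool();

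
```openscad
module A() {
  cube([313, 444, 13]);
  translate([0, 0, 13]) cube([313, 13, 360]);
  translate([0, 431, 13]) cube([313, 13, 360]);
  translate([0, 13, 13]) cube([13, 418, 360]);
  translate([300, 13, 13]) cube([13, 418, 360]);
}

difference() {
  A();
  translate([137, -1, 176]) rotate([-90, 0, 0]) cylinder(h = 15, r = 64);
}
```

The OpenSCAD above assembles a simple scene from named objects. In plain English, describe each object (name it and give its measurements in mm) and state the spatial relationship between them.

A is an open storage box with external size 313×444×373 mm and wall thickness 13 mm (the base is also 13 mm thick). The base covers the whole footprint; the four walls stand on the base, with the y-facing walls full-width and the x-facing walls fitting between their inner faces.

The open box has a circular hole of radius 64 mm through its front wall, centred at (x = 137, z = 176).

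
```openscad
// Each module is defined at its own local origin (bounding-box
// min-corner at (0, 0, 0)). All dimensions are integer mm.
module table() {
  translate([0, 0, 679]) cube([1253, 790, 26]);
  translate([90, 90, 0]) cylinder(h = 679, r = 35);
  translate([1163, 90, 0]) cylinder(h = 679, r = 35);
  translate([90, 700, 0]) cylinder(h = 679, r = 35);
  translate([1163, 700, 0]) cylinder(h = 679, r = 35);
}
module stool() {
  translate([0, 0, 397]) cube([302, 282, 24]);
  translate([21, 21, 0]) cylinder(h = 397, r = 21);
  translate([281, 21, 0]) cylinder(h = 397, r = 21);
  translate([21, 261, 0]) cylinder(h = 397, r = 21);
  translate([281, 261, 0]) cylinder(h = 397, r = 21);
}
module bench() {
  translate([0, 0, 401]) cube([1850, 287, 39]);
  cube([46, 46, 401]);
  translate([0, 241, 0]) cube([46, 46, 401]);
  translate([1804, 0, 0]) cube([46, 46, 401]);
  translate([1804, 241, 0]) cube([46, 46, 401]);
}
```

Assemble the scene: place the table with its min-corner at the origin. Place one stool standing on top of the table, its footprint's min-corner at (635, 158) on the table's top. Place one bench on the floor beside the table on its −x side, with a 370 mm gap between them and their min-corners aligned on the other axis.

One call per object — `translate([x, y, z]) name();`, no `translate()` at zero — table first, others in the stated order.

table();
translate([635, 158, 705]) stool();
translate([-2220, 0, 0]) bench();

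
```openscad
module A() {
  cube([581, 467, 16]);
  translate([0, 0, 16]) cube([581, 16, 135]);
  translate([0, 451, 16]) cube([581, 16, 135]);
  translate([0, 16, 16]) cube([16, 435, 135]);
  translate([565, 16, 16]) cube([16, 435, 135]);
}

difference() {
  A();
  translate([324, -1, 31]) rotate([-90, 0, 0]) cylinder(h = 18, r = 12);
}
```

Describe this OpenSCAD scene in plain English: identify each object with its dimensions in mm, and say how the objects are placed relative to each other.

A is an open-topped rectangular box: outside dimensions 581×467×151 mm, with a uniform wall and base thickness of 16 mm. The base is a full 581×467 slab on the floor; four walls sit on top of the base. The front and back walls (the −y and +y sides) span the full width; the two side walls fit between them.

The open box has a circular hole of radius 12 mm through its front wall, centred at (x = 324, z = 31).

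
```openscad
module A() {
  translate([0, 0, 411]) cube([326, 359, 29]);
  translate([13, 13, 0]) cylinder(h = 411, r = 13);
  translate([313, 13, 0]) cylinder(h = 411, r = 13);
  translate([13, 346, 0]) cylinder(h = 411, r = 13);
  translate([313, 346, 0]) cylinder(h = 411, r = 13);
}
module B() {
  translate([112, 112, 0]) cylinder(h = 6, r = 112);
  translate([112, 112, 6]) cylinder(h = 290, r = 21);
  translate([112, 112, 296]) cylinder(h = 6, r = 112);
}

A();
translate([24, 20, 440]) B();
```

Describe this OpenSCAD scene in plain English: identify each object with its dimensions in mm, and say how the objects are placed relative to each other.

A is a four-legged stool. The seat is 326×359 mm, 29 mm thick, top at z = 440 mm. It stands on four round legs, each 26 mm in diameter, from z = 0 to the seat underside, each leg's axis is inset half a diameter from the nearest pair of seat edges (so the leg's bounding box is flush with the corner).

B is a spool: two coaxial disc flanges of radius 112 mm and thickness 6 mm, joined by a core cylinder of radius 21 mm and height 290 mm. The lower flange rests on z = 0 and the three cylinders share a vertical axis.

The spool is on top of the stool.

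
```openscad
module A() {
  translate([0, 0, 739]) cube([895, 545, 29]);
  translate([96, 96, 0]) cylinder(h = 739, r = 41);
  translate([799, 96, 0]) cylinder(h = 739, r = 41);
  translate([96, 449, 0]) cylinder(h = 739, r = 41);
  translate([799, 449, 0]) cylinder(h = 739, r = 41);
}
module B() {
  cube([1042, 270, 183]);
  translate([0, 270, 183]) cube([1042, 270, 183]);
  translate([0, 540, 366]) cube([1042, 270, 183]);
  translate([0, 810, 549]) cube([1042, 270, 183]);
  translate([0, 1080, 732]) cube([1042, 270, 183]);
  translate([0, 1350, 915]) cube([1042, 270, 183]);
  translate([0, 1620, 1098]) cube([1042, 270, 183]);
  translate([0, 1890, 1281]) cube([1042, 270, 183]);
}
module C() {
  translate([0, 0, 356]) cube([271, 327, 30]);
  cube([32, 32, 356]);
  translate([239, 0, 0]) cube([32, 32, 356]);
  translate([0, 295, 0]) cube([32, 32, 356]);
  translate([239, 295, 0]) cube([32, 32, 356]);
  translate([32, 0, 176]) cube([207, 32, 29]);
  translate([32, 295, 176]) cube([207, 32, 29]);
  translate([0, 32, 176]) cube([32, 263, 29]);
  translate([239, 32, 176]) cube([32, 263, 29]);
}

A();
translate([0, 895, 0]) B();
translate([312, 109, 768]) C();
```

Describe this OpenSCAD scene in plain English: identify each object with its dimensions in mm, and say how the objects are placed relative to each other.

A is a rectangular dining table. The top is 895×545×29 mm with its upper surface at z = 768 mm. It stands on four round legs of 82 mm diameter, each leg's bounding box inset 55 mm from the nearest pair of top edges, running from the floor to the underside of the top.

B is a straight staircase of 8 solid steps. Each step is 1042 mm wide (x), 270 mm deep (y, the going) and 183 mm tall (the rise). The first step rests on the floor; each subsequent step sits one going further in +y and one rise higher in +z, directly behind and above the previous step with no overlap.

C is a four-legged stool. The seat is 271×327 mm, 30 mm thick, top at z = 386 mm. It stands on four square legs, each 32×32 mm in cross-section, from z = 0 to the seat underside, each flush with a corner of the seat. Four stretchers, 32 mm wide and 29 mm tall, connect adjacent legs with their undersides at z = 176 mm, each running between the inner faces of the legs it joins and aligned with the legs' outer faces on the other axis.

The staircase is on the floor beside the table on its +y side. The stool is on top of the table, centred.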